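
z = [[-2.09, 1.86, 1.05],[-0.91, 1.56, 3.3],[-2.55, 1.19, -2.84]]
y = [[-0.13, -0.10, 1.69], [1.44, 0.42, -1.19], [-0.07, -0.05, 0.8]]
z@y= [[2.88, 0.94, -4.91], [2.13, 0.58, -0.75], [2.24, 0.90, -8.00]]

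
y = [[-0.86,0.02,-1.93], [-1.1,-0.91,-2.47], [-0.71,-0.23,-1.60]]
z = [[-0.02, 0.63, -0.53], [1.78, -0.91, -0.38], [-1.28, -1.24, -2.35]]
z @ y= [[-0.30, -0.45, -0.67], [-0.26, 0.95, -0.58], [4.13, 1.64, 9.29]]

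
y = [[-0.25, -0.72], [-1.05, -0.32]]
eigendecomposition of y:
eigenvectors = [[0.65,0.62], [-0.76,0.78]]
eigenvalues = [0.59, -1.16]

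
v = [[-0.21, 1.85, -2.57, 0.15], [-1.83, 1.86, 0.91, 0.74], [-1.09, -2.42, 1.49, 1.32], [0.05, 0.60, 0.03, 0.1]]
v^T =[[-0.21, -1.83, -1.09, 0.05], [1.85, 1.86, -2.42, 0.60], [-2.57, 0.91, 1.49, 0.03], [0.15, 0.74, 1.32, 0.1]]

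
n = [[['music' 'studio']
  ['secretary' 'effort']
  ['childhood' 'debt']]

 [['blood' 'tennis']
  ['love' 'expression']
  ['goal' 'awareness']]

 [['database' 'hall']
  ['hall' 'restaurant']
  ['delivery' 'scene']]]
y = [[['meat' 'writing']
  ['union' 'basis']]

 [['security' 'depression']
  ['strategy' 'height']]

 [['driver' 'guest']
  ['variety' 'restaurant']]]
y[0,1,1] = 'basis'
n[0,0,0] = 'music'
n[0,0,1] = 'studio'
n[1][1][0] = 'love'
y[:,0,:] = [['meat', 'writing'], ['security', 'depression'], ['driver', 'guest']]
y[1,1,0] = 'strategy'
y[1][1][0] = 'strategy'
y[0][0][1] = 'writing'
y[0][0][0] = 'meat'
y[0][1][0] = 'union'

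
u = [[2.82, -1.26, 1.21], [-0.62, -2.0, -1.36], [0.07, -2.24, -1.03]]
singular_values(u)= [3.52, 3.31, 0.0]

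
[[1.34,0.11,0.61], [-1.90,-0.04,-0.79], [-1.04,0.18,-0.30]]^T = [[1.34, -1.9, -1.04], [0.11, -0.04, 0.18], [0.61, -0.79, -0.3]]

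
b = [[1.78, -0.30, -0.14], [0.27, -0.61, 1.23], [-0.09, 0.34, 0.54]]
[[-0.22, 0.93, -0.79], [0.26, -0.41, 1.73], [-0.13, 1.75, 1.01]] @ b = [[-0.07, -0.77, 0.75], [0.2, 0.76, 0.39], [0.15, -0.69, 2.72]]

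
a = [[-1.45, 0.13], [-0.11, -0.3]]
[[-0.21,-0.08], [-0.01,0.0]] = a@[[0.14, 0.05], [-0.03, -0.03]]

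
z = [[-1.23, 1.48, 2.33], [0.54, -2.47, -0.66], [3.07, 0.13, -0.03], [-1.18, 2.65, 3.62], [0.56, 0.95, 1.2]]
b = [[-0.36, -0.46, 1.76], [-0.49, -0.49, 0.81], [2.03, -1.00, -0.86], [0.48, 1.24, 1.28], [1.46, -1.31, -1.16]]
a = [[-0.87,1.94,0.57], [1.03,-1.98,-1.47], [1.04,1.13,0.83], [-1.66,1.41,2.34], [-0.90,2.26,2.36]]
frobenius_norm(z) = 7.04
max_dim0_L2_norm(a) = 4.01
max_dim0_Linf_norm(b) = 2.03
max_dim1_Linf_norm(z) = 3.62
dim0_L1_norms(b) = [4.82, 4.5, 5.87]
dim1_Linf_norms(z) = [2.33, 2.47, 3.07, 3.62, 1.2]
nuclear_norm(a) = 8.55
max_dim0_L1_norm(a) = 8.72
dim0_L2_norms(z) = [3.6, 4.03, 4.52]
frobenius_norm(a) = 6.06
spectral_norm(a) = 5.71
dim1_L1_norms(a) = [3.38, 4.48, 3.0, 5.41, 5.52]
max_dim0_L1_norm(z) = 7.84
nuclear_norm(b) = 7.07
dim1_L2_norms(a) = [2.2, 2.67, 1.75, 3.2, 3.39]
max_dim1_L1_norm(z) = 7.45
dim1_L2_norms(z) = [3.02, 2.61, 3.07, 4.64, 1.63]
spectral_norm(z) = 6.11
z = a + b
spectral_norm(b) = 3.60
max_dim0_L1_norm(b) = 5.87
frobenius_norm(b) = 4.36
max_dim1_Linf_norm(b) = 2.03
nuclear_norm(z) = 10.78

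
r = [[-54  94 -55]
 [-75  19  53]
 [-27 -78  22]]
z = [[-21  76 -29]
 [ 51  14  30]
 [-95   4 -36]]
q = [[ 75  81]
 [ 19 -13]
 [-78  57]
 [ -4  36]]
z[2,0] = -95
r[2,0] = -27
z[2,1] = 4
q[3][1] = 36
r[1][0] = -75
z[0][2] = -29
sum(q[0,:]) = 156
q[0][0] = 75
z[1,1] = 14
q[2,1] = 57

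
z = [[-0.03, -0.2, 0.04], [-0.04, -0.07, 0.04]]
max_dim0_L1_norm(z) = 0.27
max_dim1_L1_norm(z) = 0.27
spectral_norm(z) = 0.22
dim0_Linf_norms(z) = [0.04, 0.2, 0.04]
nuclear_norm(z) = 0.26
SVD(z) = [[-0.93, -0.38], [-0.38, 0.93]] @ diag([0.2221335055398846, 0.03545004536755984]) @ [[0.19, 0.95, -0.23], [-0.73, 0.3, 0.62]]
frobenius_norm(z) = 0.22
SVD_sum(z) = [[-0.04, -0.20, 0.05], [-0.02, -0.08, 0.02]] + [[0.01,-0.00,-0.01], [-0.02,0.01,0.02]]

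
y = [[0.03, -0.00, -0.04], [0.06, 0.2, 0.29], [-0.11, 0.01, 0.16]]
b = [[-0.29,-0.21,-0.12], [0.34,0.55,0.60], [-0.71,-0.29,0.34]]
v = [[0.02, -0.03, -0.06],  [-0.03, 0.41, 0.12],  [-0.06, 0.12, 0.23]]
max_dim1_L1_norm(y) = 0.55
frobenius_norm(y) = 0.41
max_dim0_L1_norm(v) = 0.56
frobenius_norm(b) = 1.27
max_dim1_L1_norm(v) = 0.56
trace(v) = 0.66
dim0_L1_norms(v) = [0.11, 0.56, 0.41]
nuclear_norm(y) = 0.53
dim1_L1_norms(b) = [0.62, 1.49, 1.34]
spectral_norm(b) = 1.04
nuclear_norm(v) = 0.66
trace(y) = 0.39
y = v @ b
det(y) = -0.00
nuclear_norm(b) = 1.81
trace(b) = 0.60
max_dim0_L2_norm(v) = 0.43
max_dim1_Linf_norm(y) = 0.29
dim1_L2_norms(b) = [0.38, 0.88, 0.84]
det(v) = 0.00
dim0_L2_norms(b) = [0.84, 0.66, 0.7]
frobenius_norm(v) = 0.51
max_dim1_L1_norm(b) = 1.49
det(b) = -0.03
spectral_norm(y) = 0.38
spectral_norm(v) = 0.48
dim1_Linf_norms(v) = [0.06, 0.41, 0.23]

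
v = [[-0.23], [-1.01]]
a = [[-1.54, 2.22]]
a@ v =[[-1.89]]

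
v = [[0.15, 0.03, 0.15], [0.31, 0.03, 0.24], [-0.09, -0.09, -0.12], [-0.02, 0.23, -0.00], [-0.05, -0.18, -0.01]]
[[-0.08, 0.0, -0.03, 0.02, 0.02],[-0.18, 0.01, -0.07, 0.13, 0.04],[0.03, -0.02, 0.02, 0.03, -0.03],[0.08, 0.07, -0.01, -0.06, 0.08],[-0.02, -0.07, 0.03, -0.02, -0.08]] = v @ [[-0.54, 0.17, -0.38, 1.3, 0.22], [0.29, 0.33, -0.09, -0.16, 0.37], [-0.08, -0.23, 0.21, -1.13, -0.16]]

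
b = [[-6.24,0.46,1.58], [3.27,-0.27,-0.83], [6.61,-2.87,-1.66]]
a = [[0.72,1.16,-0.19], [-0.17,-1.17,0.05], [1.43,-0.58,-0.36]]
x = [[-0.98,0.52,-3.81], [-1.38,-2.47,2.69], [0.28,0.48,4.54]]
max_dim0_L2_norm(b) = 9.66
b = x @ a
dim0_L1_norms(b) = [16.12, 3.6, 4.07]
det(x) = 15.79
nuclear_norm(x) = 10.23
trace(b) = -8.17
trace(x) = 1.09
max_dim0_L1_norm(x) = 11.04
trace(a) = -0.81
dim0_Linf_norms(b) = [6.61, 2.87, 1.66]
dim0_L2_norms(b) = [9.66, 2.92, 2.44]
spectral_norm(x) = 6.60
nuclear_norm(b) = 11.93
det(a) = -0.00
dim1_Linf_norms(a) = [1.16, 1.17, 1.43]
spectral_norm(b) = 10.24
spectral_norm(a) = 1.78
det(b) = 0.03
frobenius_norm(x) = 7.20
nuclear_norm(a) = 3.41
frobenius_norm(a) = 2.41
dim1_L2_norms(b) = [6.45, 3.38, 7.39]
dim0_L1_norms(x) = [2.64, 3.47, 11.04]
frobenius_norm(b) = 10.38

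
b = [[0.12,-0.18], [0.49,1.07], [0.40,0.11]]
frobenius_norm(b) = 1.27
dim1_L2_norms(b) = [0.22, 1.18, 0.41]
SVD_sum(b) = [[-0.05, -0.09],  [0.54, 1.04],  [0.13, 0.25]] + [[0.17,-0.09],  [-0.05,0.03],  [0.27,-0.14]]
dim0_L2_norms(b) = [0.64, 1.09]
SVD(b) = [[0.09,0.52], [-0.97,-0.15], [-0.23,0.84]] @ diag([1.213269724016756, 0.3631481471580226]) @ [[-0.46, -0.89], [0.89, -0.46]]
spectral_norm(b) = 1.21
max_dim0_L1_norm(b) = 1.36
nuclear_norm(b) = 1.58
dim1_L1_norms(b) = [0.3, 1.56, 0.51]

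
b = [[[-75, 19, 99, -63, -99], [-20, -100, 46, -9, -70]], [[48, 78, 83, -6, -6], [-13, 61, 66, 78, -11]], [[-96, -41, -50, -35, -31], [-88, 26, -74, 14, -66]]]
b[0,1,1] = -100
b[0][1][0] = -20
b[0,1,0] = -20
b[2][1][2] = -74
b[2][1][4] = -66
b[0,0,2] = 99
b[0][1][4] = -70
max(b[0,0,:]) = 99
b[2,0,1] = -41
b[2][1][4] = -66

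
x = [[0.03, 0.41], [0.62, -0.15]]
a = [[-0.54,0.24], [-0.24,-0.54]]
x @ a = [[-0.11,-0.21], [-0.30,0.23]]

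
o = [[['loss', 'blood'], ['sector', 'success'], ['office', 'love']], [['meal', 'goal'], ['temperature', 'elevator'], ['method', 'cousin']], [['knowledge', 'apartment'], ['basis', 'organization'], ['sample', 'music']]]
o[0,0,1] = 'blood'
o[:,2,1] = ['love', 'cousin', 'music']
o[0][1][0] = 'sector'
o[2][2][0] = 'sample'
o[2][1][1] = 'organization'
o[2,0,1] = 'apartment'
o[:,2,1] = ['love', 'cousin', 'music']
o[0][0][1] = 'blood'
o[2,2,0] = 'sample'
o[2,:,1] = ['apartment', 'organization', 'music']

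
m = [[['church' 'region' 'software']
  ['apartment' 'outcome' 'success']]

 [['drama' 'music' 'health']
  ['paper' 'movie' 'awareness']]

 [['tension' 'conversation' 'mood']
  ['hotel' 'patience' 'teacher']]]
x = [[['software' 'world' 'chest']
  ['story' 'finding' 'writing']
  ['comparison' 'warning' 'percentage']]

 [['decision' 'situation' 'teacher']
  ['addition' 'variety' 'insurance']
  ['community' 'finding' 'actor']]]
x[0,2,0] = 'comparison'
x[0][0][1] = 'world'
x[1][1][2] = 'insurance'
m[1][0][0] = 'drama'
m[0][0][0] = 'church'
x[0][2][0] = 'comparison'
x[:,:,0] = [['software', 'story', 'comparison'], ['decision', 'addition', 'community']]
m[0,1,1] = 'outcome'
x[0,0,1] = 'world'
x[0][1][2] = 'writing'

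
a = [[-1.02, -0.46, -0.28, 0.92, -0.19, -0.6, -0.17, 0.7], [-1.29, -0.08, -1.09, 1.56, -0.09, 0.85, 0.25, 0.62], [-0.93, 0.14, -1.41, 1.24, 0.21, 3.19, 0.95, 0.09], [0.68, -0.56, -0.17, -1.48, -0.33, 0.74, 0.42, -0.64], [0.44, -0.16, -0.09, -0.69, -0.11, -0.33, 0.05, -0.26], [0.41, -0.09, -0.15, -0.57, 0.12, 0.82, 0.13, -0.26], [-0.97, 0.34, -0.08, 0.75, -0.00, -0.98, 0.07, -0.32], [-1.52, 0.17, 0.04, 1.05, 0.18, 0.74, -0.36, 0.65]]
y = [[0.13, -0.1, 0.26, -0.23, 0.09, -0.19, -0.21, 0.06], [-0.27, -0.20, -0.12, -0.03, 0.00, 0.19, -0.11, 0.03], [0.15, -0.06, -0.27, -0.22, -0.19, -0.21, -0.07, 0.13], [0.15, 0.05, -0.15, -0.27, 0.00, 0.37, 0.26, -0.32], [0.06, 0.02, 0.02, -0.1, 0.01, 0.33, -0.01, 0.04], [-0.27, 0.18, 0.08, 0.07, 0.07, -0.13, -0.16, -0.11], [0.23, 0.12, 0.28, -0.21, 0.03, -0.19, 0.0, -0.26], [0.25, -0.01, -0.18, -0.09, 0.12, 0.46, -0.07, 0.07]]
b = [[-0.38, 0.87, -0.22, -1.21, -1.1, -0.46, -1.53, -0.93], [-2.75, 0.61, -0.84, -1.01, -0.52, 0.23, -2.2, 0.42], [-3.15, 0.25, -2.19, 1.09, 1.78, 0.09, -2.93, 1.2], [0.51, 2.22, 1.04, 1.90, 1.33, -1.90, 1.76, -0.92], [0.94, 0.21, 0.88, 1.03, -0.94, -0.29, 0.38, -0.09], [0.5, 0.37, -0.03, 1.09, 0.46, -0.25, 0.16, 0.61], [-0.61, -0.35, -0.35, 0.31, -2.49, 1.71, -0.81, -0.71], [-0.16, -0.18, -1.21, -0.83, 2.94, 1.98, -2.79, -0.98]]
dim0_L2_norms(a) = [2.76, 0.85, 1.82, 3.08, 0.51, 3.75, 1.15, 1.4]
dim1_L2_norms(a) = [1.76, 2.54, 3.94, 2.06, 0.95, 1.14, 1.64, 2.14]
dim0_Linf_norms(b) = [3.15, 2.22, 2.19, 1.9, 2.94, 1.98, 2.93, 1.2]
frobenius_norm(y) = 1.42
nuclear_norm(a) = 11.74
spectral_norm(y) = 0.89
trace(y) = -0.66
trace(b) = -3.04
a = b @ y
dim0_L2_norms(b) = [4.41, 2.54, 3.0, 3.21, 4.73, 3.3, 5.24, 2.27]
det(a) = -0.03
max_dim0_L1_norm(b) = 12.56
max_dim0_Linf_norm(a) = 3.19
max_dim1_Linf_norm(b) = 3.15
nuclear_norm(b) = 23.63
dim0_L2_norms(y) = [0.57, 0.32, 0.54, 0.49, 0.25, 0.79, 0.4, 0.46]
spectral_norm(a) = 4.85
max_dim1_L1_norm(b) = 12.68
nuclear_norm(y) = 3.40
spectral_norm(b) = 7.54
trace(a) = -2.56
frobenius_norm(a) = 6.23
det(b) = -271.59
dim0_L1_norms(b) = [9.0, 5.06, 6.76, 8.47, 11.56, 6.91, 12.56, 5.86]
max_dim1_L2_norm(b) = 5.4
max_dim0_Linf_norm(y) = 0.46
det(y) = 0.00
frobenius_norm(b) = 10.54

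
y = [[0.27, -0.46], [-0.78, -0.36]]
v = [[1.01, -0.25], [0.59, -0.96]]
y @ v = [[0.0, 0.37], [-1.00, 0.54]]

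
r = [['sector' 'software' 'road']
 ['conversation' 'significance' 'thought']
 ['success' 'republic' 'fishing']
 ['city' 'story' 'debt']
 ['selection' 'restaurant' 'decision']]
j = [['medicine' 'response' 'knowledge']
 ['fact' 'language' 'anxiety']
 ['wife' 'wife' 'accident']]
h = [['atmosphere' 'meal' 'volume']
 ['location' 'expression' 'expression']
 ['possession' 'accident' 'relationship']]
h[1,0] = 'location'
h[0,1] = 'meal'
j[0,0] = 'medicine'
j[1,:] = ['fact', 'language', 'anxiety']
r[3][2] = 'debt'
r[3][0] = 'city'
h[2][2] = 'relationship'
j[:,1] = ['response', 'language', 'wife']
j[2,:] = ['wife', 'wife', 'accident']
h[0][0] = 'atmosphere'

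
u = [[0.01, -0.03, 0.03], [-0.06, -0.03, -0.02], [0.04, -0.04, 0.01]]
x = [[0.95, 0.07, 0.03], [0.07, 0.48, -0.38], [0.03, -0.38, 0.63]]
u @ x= [[0.01, -0.03, 0.03], [-0.06, -0.01, -0.0], [0.04, -0.02, 0.02]]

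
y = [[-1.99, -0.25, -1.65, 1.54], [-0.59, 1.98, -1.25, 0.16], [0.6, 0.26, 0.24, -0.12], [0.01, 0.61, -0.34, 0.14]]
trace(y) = 0.37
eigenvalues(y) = [-1.58, 1.85, 0.02, 0.07]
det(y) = -0.00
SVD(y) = [[-0.84, 0.49, -0.21, -0.10], [-0.50, -0.81, 0.23, -0.20], [0.15, -0.19, -0.82, -0.52], [-0.12, -0.26, -0.49, 0.82]] @ diag([3.363781006396015, 2.1338905752713107, 0.334343263746024, 0.001713407521898468]) @ [[0.61, -0.24, 0.62, -0.42], [-0.29, -0.91, 0.12, 0.28], [-0.63, -0.03, 0.1, -0.77], [0.37, -0.34, -0.77, -0.39]]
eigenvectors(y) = [[-0.94, 0.01, -0.35, -0.26], [-0.05, 0.94, 0.35, 0.36], [0.32, 0.13, 0.76, 0.74], [0.09, 0.31, 0.42, 0.5]]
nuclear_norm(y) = 5.83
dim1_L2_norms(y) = [3.02, 2.42, 0.71, 0.71]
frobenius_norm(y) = 4.00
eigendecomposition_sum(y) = [[-1.99, -0.31, -1.7, 1.7], [-0.1, -0.02, -0.08, 0.08], [0.68, 0.11, 0.58, -0.58], [0.18, 0.03, 0.16, -0.15]] + [[-0.00,0.01,-0.01,-0.0], [-0.48,2.06,-1.07,-0.17], [-0.07,0.29,-0.15,-0.02], [-0.16,0.68,-0.35,-0.05]] + [[-0.01, -0.02, -0.05, 0.09], [0.01, 0.02, 0.05, -0.09], [0.02, 0.05, 0.11, -0.19], [0.01, 0.03, 0.06, -0.1]] + [[0.01,0.06,0.11,-0.24], [-0.02,-0.09,-0.15,0.33], [-0.03,-0.18,-0.31,0.67], [-0.02,-0.12,-0.21,0.45]]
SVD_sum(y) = [[-1.74, 0.69, -1.77, 1.19],[-1.04, 0.41, -1.05, 0.71],[0.31, -0.12, 0.31, -0.21],[-0.25, 0.1, -0.26, 0.17]] + [[-0.3, -0.94, 0.12, 0.30], [0.49, 1.57, -0.2, -0.49], [0.12, 0.38, -0.05, -0.12], [0.16, 0.51, -0.07, -0.16]] + [[0.04, 0.0, -0.01, 0.05],  [-0.05, -0.0, 0.01, -0.06],  [0.17, 0.01, -0.03, 0.21],  [0.1, 0.00, -0.02, 0.13]] + [[-0.00, 0.00, 0.00, 0.00], [-0.0, 0.0, 0.0, 0.0], [-0.00, 0.00, 0.00, 0.0], [0.00, -0.00, -0.0, -0.0]]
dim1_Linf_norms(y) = [1.99, 1.98, 0.6, 0.61]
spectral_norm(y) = 3.36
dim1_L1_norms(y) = [5.43, 3.98, 1.22, 1.1]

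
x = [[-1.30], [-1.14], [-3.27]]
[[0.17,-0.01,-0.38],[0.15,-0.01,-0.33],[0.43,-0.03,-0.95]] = x@[[-0.13,0.01,0.29]]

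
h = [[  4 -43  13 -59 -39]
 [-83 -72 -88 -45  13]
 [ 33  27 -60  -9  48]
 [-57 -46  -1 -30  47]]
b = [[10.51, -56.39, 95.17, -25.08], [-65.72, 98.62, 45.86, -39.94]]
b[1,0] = -65.72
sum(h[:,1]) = -134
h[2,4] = 48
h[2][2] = -60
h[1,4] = 13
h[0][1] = -43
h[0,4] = -39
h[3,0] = -57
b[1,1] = 98.62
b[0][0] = 10.51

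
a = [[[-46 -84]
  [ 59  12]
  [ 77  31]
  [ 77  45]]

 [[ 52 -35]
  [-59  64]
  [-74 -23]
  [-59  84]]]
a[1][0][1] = -35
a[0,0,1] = -84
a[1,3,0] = -59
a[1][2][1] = -23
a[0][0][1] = -84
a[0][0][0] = -46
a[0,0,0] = -46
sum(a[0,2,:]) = 108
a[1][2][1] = -23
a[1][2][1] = -23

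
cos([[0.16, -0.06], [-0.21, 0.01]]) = [[0.98, 0.01],[0.02, 0.99]]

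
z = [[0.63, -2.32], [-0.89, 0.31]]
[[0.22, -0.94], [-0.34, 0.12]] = z @[[0.38,0.01], [0.01,0.41]]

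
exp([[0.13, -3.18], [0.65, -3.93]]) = [[0.75, -0.66], [0.13, -0.09]]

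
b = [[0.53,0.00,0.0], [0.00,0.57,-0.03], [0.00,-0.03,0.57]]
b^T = [[0.53,0.00,0.0], [0.0,0.57,-0.03], [0.0,-0.03,0.57]]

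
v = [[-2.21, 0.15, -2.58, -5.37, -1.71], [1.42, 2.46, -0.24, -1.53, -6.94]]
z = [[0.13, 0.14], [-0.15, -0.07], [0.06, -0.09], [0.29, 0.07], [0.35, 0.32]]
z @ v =[[-0.09, 0.36, -0.37, -0.91, -1.19], [0.23, -0.19, 0.4, 0.91, 0.74], [-0.26, -0.21, -0.13, -0.18, 0.52], [-0.54, 0.22, -0.76, -1.66, -0.98], [-0.32, 0.84, -0.98, -2.37, -2.82]]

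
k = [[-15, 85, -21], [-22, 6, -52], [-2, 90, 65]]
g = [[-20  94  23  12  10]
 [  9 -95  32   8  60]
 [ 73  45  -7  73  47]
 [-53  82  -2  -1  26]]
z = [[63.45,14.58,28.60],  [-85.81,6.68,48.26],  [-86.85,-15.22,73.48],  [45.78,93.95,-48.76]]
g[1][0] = 9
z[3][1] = 93.95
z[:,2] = [28.6, 48.26, 73.48, -48.76]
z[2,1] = -15.22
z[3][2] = -48.76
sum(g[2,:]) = 231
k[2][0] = -2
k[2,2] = 65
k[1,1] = 6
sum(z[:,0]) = -63.42999999999999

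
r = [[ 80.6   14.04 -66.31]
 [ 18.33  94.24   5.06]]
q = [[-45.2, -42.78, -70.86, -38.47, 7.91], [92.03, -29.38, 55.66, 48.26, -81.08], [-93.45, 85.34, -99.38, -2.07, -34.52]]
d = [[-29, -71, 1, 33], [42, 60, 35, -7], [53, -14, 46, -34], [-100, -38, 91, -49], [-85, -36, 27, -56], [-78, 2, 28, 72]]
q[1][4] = -81.08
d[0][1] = -71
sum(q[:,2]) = -114.58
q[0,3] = -38.47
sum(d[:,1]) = -97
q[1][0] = 92.03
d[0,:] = [-29, -71, 1, 33]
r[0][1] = 14.04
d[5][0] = -78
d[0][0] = -29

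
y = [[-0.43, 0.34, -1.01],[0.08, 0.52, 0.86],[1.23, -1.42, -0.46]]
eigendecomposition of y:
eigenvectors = [[-0.11+0.53j, (-0.11-0.53j), -0.67+0.00j], [(-0.16-0.33j), (-0.16+0.33j), (-0.71+0j)], [(0.75+0j), 0.75-0.00j, (0.24+0j)]]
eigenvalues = [(-0.33+1.5j), (-0.33-1.5j), (0.3+0j)]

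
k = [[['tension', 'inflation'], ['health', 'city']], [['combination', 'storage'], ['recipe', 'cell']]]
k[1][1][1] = 'cell'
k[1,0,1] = 'storage'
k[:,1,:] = [['health', 'city'], ['recipe', 'cell']]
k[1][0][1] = 'storage'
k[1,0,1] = 'storage'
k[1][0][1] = 'storage'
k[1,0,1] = 'storage'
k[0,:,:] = [['tension', 'inflation'], ['health', 'city']]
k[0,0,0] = 'tension'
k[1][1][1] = 'cell'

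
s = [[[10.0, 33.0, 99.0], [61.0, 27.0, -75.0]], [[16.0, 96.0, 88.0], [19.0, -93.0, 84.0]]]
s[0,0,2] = 99.0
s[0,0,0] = 10.0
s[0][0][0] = 10.0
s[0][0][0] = 10.0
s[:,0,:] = [[10.0, 33.0, 99.0], [16.0, 96.0, 88.0]]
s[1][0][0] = 16.0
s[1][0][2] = 88.0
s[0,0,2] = 99.0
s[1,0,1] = 96.0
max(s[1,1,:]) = 84.0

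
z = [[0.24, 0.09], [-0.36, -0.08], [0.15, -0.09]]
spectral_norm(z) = 0.47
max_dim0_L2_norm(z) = 0.46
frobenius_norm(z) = 0.48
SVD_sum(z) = [[0.25, 0.05],[-0.36, -0.07],[0.13, 0.02]] + [[-0.01, 0.04], [0.0, -0.01], [0.02, -0.11]]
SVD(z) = [[-0.54, -0.35], [0.79, 0.09], [-0.28, 0.93]] @ diag([0.46552601363580365, 0.12484202268610362]) @ [[-0.98,  -0.19], [0.19,  -0.98]]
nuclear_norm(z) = 0.59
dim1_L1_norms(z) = [0.33, 0.44, 0.24]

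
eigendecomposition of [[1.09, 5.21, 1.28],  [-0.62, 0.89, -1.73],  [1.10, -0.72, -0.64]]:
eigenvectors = [[-0.86+0.00j, -0.86-0.00j, -0.69+0.00j],[-0.06-0.41j, (-0.06+0.41j), (0.25+0j)],[(-0.15+0.26j), -0.15-0.26j, (0.67+0j)]]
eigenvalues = [(1.69+2.08j), (1.69-2.08j), (-2.04+0j)]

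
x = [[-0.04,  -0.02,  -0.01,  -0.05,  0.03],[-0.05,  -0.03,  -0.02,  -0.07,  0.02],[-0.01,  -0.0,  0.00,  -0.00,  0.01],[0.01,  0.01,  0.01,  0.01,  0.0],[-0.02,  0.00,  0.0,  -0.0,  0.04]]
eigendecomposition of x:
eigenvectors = [[(-0.3+0j), (-0.5+0j), (0.48+0j), -0.27-0.24j, (-0.27+0.24j)], [(0.16+0j), -0.78+0.00j, (0.77+0j), -0.55+0.25j, -0.55-0.25j], [(-0.18+0j), (-0.12+0j), 0.12+0.00j, (0.64+0j), 0.64-0.00j], [-0.14+0.00j, (0.34+0j), -0.37+0.00j, 0.23+0.03j, 0.23-0.03j], [-0.91+0.00j, -0.14+0.00j, 0.14+0.00j, -0.14-0.13j, (-0.14+0.13j)]]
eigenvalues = [(0.03+0j), (-0.03+0j), (-0.03+0j), 0j, -0j]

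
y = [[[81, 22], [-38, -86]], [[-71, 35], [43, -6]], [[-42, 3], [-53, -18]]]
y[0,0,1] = 22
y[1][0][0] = -71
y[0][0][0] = 81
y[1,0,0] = -71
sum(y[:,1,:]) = -158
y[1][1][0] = 43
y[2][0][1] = 3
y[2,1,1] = -18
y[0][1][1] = -86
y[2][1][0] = -53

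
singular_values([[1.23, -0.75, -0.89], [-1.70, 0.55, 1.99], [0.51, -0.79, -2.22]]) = [3.83, 1.01, 0.4]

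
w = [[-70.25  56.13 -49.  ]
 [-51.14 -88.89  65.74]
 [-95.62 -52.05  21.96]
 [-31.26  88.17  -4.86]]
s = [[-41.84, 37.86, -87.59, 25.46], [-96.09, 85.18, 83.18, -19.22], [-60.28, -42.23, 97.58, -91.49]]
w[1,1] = -88.89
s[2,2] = 97.58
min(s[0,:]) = -87.59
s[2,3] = -91.49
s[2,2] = 97.58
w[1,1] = -88.89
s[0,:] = [-41.84, 37.86, -87.59, 25.46]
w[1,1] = -88.89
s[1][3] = -19.22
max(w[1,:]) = 65.74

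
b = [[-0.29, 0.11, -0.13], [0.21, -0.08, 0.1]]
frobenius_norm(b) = 0.42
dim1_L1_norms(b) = [0.53, 0.39]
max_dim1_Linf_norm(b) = 0.29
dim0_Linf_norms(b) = [0.29, 0.11, 0.13]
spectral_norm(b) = 0.42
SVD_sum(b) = [[-0.29, 0.11, -0.13], [0.21, -0.08, 0.10]] + [[-0.00, 0.00, 0.0],  [-0.0, 0.00, 0.0]]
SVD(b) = [[-0.81, 0.59], [0.59, 0.81]] @ diag([0.41663079478881665, 0.004333685918348825]) @ [[0.86, -0.33, 0.39], [-0.39, 0.08, 0.92]]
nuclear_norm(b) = 0.42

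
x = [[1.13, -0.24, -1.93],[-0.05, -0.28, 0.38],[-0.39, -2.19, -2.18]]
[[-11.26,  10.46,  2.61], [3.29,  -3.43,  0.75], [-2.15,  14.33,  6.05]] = x @ [[-1.60, -3.94, 1.62], [-4.12, 2.11, -3.02], [5.41, -7.99, -0.03]]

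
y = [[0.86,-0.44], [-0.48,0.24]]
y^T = [[0.86, -0.48],[-0.44, 0.24]]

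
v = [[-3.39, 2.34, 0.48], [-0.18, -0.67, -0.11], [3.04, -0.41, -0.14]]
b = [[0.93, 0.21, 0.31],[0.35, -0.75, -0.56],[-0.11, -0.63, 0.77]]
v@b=[[-2.39,  -2.77,  -1.99], [-0.39,  0.53,  0.23], [2.7,  1.03,  1.06]]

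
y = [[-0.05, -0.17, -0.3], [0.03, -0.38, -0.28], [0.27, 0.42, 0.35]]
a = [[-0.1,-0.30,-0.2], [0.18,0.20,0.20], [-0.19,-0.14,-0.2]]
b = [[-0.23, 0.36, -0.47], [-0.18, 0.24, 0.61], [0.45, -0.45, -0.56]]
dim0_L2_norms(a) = [0.28, 0.39, 0.35]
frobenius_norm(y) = 0.85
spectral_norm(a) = 0.58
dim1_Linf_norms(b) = [0.47, 0.61, 0.56]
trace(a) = -0.10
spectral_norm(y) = 0.82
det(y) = -0.02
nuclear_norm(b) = 1.79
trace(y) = -0.08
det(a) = -0.00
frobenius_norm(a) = 0.59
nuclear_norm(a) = 0.71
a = b @ y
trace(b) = -0.55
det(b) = 0.04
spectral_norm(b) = 1.07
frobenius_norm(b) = 1.26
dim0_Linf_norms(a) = [0.19, 0.3, 0.2]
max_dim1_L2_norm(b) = 0.85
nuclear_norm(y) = 1.13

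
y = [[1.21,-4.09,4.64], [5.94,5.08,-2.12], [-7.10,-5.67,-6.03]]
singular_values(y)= [12.5, 7.84, 2.54]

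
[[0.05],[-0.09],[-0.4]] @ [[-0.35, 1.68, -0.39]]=[[-0.02, 0.08, -0.02], [0.03, -0.15, 0.04], [0.14, -0.67, 0.16]]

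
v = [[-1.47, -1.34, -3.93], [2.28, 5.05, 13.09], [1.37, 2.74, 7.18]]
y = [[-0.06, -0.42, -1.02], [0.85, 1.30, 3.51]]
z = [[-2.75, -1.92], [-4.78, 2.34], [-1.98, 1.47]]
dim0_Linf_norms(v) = [2.28, 5.05, 13.09]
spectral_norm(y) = 3.99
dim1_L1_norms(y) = [1.5, 5.66]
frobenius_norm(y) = 3.99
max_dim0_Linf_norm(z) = 4.78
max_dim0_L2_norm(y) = 3.66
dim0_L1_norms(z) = [9.51, 5.73]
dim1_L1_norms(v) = [6.74, 20.42, 11.29]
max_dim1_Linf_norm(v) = 13.09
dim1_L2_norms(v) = [4.4, 14.21, 7.81]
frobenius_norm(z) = 6.76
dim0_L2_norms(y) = [0.85, 1.37, 3.66]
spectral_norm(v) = 16.79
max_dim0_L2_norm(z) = 5.86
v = z @ y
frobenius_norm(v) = 16.80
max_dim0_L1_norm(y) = 4.53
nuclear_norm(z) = 9.00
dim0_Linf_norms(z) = [4.78, 2.34]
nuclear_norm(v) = 17.56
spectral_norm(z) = 6.11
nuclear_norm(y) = 4.17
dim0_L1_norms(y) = [0.91, 1.72, 4.53]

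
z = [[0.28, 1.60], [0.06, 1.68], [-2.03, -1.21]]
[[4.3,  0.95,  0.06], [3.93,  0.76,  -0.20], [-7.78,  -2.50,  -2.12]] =z@[[2.49, 0.98, 1.14], [2.25, 0.42, -0.16]]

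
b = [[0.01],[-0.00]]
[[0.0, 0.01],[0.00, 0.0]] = b@ [[0.35,0.62]]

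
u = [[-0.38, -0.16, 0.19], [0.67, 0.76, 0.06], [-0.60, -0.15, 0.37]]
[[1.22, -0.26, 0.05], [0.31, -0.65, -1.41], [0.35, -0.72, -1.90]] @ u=[[-0.67, -0.40, 0.23], [0.29, -0.33, -0.50], [0.52, -0.32, -0.68]]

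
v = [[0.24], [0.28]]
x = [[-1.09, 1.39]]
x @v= [[0.13]]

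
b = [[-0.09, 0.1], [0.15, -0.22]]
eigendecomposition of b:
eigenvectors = [[0.81, -0.44], [0.59, 0.90]]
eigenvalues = [-0.02, -0.29]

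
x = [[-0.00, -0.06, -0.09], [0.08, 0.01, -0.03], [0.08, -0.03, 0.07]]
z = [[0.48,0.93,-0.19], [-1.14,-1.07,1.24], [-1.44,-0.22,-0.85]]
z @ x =[[0.06, -0.01, -0.08], [0.01, 0.02, 0.22], [-0.09, 0.11, 0.08]]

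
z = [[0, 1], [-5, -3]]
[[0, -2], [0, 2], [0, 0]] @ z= [[10, 6], [-10, -6], [0, 0]]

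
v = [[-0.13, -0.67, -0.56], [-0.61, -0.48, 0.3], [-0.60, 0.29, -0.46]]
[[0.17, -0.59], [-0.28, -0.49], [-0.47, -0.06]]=v @ [[0.68, 0.32], [-0.33, 0.70], [-0.07, 0.15]]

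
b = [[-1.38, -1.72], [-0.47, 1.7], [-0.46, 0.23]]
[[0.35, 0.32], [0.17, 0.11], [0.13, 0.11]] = b @ [[-0.28,-0.23], [0.02,-0.00]]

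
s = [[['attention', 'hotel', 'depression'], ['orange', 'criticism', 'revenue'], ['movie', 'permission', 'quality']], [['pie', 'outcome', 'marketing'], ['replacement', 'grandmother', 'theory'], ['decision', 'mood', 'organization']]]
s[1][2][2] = 'organization'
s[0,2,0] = 'movie'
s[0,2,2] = 'quality'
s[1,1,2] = 'theory'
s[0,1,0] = 'orange'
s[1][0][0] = 'pie'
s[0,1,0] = 'orange'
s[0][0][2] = 'depression'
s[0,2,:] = ['movie', 'permission', 'quality']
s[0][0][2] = 'depression'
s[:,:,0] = [['attention', 'orange', 'movie'], ['pie', 'replacement', 'decision']]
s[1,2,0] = 'decision'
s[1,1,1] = 'grandmother'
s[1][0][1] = 'outcome'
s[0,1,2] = 'revenue'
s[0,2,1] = 'permission'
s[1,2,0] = 'decision'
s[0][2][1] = 'permission'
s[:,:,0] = [['attention', 'orange', 'movie'], ['pie', 'replacement', 'decision']]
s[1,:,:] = [['pie', 'outcome', 'marketing'], ['replacement', 'grandmother', 'theory'], ['decision', 'mood', 'organization']]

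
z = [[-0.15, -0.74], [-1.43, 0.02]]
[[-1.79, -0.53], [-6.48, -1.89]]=z @ [[4.55,1.33], [1.5,0.44]]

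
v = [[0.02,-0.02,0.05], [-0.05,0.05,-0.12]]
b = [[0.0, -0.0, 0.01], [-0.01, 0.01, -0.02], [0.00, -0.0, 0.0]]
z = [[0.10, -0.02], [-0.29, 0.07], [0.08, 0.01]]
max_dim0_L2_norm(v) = 0.13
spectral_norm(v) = 0.15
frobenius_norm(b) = 0.03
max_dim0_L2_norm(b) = 0.02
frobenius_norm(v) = 0.15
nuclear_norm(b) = 0.03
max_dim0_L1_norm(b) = 0.03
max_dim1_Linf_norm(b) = 0.02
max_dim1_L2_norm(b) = 0.02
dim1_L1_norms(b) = [0.01, 0.04, 0.0]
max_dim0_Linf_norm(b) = 0.02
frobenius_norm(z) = 0.33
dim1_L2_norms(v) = [0.06, 0.14]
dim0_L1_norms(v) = [0.07, 0.07, 0.17]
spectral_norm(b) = 0.03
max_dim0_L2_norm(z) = 0.32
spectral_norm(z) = 0.32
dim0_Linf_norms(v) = [0.05, 0.05, 0.12]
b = z @ v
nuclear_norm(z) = 0.35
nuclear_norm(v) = 0.15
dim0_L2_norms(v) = [0.05, 0.05, 0.13]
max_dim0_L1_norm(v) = 0.17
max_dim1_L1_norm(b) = 0.04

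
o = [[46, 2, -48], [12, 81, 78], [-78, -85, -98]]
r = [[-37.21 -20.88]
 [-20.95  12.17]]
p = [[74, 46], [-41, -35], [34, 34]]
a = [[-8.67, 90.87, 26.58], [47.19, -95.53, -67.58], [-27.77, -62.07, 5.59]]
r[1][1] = 12.17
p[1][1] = -35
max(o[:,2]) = 78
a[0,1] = 90.87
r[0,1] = -20.88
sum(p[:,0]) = 67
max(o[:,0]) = 46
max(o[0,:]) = 46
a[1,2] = -67.58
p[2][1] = 34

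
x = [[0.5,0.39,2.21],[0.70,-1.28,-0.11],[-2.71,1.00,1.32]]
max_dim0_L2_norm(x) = 2.84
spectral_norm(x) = 3.45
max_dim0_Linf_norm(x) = 2.71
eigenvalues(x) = [(0.85+2.33j), (0.85-2.33j), (-1.16+0j)]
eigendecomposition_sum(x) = [[0.24+1.26j, 0.27-0.27j, (1.12-0.44j)], [(0.26+0.1j), -0.02-0.08j, 0.05-0.26j], [-1.33+0.43j, (0.33+0.26j), 0.63+1.15j]] + [[0.24-1.26j, (0.27+0.27j), (1.12+0.44j)], [0.26-0.10j, -0.02+0.08j, 0.05+0.26j], [(-1.33-0.43j), (0.33-0.26j), 0.63-1.15j]] + [[(0.02-0j), (-0.15+0j), (-0.03-0j)], [(0.18-0j), -1.24+0.00j, (-0.21-0j)], [-0.05+0.00j, 0.33-0.00j, 0.06+0.00j]]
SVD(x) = [[0.29,0.96,-0.07], [-0.32,0.17,0.93], [0.9,-0.24,0.35]] @ diag([3.4468842561322504, 2.1725021237586906, 0.9552085882631052]) @ [[-0.73, 0.41, 0.54], [0.58, -0.04, 0.82], [-0.36, -0.91, 0.21]]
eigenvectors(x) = [[(0.08-0.66j), (0.08+0.66j), (0.12+0j)], [(-0.11-0.09j), (-0.11+0.09j), 0.96+0.00j], [(0.73+0j), (0.73-0j), (-0.26+0j)]]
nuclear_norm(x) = 6.57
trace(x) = 0.54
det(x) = -7.15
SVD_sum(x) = [[-0.72, 0.41, 0.53], [0.81, -0.46, -0.59], [-2.28, 1.29, 1.68]] + [[1.2, -0.08, 1.69], [0.21, -0.01, 0.3], [-0.31, 0.02, -0.43]] + [[0.03, 0.06, -0.01], [-0.32, -0.81, 0.19], [-0.12, -0.31, 0.07]]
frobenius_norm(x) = 4.18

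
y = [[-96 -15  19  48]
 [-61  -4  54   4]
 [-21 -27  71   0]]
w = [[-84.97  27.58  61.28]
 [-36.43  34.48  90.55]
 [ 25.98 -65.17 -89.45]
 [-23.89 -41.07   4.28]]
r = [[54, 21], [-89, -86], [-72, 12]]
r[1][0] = -89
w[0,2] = 61.28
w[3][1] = -41.07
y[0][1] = -15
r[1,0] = -89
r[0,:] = [54, 21]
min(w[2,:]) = -89.45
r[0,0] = 54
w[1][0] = -36.43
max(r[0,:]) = 54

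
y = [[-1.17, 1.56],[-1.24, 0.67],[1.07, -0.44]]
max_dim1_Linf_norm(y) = 1.56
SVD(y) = [[-0.73, 0.67], [-0.53, -0.47], [0.42, 0.57]] @ diag([2.593905943017409, 0.631784740856383]) @ [[0.76, -0.65], [0.65, 0.76]]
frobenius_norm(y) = 2.67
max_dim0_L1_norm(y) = 3.48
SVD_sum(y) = [[-1.45, 1.24], [-1.05, 0.9], [0.83, -0.71]] + [[0.28, 0.32], [-0.19, -0.23], [0.24, 0.27]]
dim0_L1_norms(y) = [3.48, 2.67]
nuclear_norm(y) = 3.23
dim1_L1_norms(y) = [2.73, 1.91, 1.51]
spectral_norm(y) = 2.59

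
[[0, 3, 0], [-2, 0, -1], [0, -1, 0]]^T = [[0, -2, 0], [3, 0, -1], [0, -1, 0]]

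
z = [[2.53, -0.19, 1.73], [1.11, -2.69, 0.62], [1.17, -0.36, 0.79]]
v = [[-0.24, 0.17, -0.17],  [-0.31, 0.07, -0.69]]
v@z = [[-0.62, -0.35, -0.44], [-1.51, 0.12, -1.04]]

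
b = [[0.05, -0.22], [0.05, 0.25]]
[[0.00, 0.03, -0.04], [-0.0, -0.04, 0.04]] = b@[[0.0, 0.0, -0.00], [-0.01, -0.14, 0.18]]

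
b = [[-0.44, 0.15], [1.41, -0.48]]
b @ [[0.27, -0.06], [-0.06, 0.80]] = [[-0.13, 0.15],  [0.41, -0.47]]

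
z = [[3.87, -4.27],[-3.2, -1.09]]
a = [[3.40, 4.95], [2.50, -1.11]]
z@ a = [[2.48,23.9], [-13.6,-14.63]]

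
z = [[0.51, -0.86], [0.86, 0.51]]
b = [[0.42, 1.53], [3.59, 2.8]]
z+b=[[0.93,0.67],  [4.45,3.31]]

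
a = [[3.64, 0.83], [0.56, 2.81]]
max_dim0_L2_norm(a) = 3.68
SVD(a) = [[-0.88, -0.48], [-0.48, 0.88]] @ diag([4.037299483256039, 2.4183492060702325]) @ [[-0.86,-0.51],[-0.51,0.86]]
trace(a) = 6.45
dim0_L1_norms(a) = [4.2, 3.64]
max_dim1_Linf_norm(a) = 3.64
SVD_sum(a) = [[3.05, 1.82], [1.65, 0.98]] + [[0.59, -0.99], [-1.09, 1.83]]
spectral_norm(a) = 4.04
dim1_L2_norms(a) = [3.73, 2.87]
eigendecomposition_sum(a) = [[3.06, 2.09], [1.41, 0.97]] + [[0.58, -1.26], [-0.85, 1.84]]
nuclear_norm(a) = 6.46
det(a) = 9.76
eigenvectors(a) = [[0.91, -0.56],  [0.42, 0.83]]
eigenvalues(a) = [4.02, 2.43]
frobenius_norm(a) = 4.71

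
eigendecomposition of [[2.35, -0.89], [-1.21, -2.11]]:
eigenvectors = [[0.97, 0.19], [-0.25, 0.98]]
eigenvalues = [2.58, -2.34]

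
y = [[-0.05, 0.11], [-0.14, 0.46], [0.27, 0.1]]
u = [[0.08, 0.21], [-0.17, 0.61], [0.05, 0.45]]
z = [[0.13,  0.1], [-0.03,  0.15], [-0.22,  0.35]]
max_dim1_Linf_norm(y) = 0.46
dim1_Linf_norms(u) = [0.21, 0.61, 0.45]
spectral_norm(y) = 0.50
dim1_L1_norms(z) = [0.23, 0.18, 0.57]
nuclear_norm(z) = 0.61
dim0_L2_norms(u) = [0.19, 0.79]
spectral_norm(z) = 0.44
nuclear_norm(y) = 0.78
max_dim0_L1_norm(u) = 1.27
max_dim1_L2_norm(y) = 0.48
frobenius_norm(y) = 0.57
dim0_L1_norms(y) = [0.46, 0.67]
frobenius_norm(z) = 0.47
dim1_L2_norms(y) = [0.12, 0.48, 0.29]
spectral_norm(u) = 0.79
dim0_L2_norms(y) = [0.31, 0.48]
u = y + z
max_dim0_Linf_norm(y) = 0.46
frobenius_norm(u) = 0.81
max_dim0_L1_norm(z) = 0.6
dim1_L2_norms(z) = [0.16, 0.15, 0.41]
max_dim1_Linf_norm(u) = 0.61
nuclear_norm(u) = 0.97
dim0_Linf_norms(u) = [0.17, 0.61]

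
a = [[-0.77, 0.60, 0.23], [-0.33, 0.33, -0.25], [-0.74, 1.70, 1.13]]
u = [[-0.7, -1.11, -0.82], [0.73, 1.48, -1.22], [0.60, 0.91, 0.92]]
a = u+[[-0.07,1.71,1.05], [-1.06,-1.15,0.97], [-1.34,0.79,0.21]]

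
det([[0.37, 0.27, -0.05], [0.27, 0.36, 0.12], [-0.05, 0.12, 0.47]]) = 0.019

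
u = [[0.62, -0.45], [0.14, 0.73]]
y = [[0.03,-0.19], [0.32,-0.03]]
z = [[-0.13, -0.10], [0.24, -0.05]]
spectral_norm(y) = 0.33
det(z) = 0.03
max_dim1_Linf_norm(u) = 0.73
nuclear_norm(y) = 0.51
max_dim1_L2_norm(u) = 0.77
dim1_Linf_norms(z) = [0.13, 0.24]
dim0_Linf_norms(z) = [0.24, 0.1]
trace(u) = 1.35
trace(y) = 0.00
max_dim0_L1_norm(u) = 1.18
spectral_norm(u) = 0.90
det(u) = 0.52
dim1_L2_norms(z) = [0.16, 0.25]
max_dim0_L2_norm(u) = 0.86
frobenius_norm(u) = 1.07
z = u @ y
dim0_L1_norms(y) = [0.35, 0.22]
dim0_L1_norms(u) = [0.76, 1.18]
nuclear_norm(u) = 1.47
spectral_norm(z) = 0.27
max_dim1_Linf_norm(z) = 0.24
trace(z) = -0.18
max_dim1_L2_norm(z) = 0.25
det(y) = 0.06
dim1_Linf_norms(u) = [0.62, 0.73]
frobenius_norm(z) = 0.29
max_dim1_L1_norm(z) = 0.29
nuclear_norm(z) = 0.38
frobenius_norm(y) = 0.37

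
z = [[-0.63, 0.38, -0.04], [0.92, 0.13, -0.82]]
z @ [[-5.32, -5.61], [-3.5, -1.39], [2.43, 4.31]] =[[1.92, 2.83], [-7.34, -8.88]]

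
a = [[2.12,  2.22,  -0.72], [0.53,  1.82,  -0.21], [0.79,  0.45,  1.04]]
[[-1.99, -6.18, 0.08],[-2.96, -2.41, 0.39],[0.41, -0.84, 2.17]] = a@[[1.2, -1.91, 0.28], [-1.94, -0.66, 0.33], [0.32, 0.93, 1.73]]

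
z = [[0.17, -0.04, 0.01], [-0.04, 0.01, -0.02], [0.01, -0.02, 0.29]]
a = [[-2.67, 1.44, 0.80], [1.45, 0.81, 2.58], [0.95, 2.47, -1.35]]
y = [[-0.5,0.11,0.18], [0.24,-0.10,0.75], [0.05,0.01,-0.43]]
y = a @ z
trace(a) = -3.21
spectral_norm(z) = 0.29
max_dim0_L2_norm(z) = 0.29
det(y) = -0.00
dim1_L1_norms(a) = [4.91, 4.84, 4.77]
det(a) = 28.53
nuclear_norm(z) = 0.47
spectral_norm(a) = 3.21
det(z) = -0.00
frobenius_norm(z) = 0.34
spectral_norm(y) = 0.89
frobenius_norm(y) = 1.05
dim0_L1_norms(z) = [0.22, 0.07, 0.32]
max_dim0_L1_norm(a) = 5.07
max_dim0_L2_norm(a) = 3.18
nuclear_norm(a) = 9.17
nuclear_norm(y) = 1.46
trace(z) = 0.47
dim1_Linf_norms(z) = [0.17, 0.04, 0.29]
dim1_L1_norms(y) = [0.79, 1.09, 0.49]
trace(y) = -1.03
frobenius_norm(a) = 5.30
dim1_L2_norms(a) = [3.14, 3.07, 2.97]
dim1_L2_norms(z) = [0.17, 0.05, 0.29]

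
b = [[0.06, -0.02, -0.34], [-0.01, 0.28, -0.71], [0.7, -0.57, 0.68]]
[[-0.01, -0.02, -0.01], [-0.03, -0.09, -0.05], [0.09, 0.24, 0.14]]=b@[[0.08, 0.18, 0.11],[-0.01, -0.1, -0.04],[0.04, 0.09, 0.06]]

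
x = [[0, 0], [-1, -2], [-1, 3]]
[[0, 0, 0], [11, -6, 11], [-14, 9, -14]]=x @ [[-1, 0, -1], [-5, 3, -5]]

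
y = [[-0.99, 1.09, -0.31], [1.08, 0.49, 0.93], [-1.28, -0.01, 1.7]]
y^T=[[-0.99, 1.08, -1.28],[1.09, 0.49, -0.01],[-0.31, 0.93, 1.7]]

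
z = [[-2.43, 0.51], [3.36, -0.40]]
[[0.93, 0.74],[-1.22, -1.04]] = z@[[-0.34,-0.32], [0.20,-0.08]]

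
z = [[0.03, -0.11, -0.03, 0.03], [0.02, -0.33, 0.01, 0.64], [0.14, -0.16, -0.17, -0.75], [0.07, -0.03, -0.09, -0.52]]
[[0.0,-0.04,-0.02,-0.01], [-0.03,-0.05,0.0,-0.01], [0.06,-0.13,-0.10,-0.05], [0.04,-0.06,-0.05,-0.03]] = z @ [[0.49, 0.16, -0.18, 0.02],[0.16, 0.38, 0.06, 0.11],[-0.18, 0.06, 0.2, 0.04],[0.02, 0.11, 0.04, 0.04]]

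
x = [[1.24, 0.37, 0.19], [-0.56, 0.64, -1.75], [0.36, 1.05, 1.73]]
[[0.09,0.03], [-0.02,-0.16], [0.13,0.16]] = x@[[0.05, 0.01], [0.07, 0.0], [0.02, 0.09]]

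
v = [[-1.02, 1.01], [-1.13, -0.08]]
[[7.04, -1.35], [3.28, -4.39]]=v@[[-3.17, 3.71], [3.77, 2.41]]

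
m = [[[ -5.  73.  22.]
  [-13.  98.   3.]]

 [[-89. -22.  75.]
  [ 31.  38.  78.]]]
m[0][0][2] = 22.0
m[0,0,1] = 73.0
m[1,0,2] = 75.0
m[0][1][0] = -13.0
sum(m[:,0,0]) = -94.0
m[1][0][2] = 75.0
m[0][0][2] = 22.0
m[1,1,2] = 78.0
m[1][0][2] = 75.0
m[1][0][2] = 75.0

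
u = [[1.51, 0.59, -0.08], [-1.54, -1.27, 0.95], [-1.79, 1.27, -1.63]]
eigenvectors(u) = [[0.43, 0.31, 0.09],[-0.63, -0.66, -0.51],[-0.65, -0.68, 0.85]]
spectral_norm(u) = 2.88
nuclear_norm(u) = 5.58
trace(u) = -1.39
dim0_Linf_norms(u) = [1.79, 1.27, 1.63]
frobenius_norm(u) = 3.87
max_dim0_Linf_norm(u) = 1.79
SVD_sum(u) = [[1.18, -0.18, 0.46], [-0.83, 0.13, -0.32], [-2.23, 0.34, -0.87]] + [[0.35, 0.71, -0.61], [-0.7, -1.44, 1.23], [0.44, 0.91, -0.78]] + [[-0.02, 0.06, 0.06], [-0.01, 0.04, 0.04], [-0.00, 0.02, 0.02]]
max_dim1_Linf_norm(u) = 1.79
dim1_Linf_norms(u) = [1.51, 1.54, 1.79]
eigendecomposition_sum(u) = [[2.47, 0.88, 0.27],[-3.63, -1.3, -0.39],[-3.77, -1.35, -0.41]] + [[-0.95, -0.46, -0.18],[2.03, 0.99, 0.38],[2.08, 1.01, 0.39]] + [[-0.01, 0.17, -0.17], [0.06, -0.96, 0.97], [-0.1, 1.60, -1.61]]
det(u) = -0.84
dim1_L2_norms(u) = [1.62, 2.21, 2.73]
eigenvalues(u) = [0.77, 0.43, -2.58]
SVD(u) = [[-0.44, 0.38, 0.81],[0.31, -0.78, 0.54],[0.84, 0.49, 0.23]] @ diag([2.879013729062365, 2.587277304931629, 0.1130313905785829]) @ [[-0.92, 0.14, -0.36], [0.35, 0.71, -0.61], [-0.17, 0.69, 0.71]]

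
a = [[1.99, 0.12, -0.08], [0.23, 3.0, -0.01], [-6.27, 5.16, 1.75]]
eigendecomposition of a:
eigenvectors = [[0.09+0.00j, -0.08+0.02j, (-0.08-0.02j)],  [(-0.01+0j), 0.11+0.05j, 0.11-0.05j],  [(1+0j), 0.99+0.00j, 0.99-0.00j]]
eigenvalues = [(1.13+0j), (2.81+0.13j), (2.81-0.13j)]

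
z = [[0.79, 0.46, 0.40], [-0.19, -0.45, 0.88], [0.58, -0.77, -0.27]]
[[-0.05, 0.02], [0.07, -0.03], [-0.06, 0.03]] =z@ [[-0.09, 0.04], [-0.01, 0.00], [0.06, -0.03]]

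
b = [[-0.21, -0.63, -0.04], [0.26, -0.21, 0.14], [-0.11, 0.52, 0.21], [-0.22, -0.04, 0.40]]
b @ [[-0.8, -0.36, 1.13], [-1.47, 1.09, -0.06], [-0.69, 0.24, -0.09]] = [[1.12, -0.62, -0.2],[0.0, -0.29, 0.29],[-0.82, 0.66, -0.17],[-0.04, 0.13, -0.28]]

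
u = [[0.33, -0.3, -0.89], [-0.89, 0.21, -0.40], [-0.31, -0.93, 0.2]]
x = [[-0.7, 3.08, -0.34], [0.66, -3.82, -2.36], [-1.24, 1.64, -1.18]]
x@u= [[-2.87, 1.17, -0.68], [4.35, 1.19, 0.47], [-1.5, 1.81, 0.21]]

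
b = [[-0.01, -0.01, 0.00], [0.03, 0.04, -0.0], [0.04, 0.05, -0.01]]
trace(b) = 0.02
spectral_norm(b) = 0.08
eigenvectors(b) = [[0.00, -0.17, 0.7], [0.0, 0.72, -0.49], [1.0, 0.68, 0.52]]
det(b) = 0.00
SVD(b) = [[-0.17,-0.17,-0.97], [0.6,0.76,-0.24], [0.78,-0.62,-0.03]] @ diag([0.08280257046424074, 0.0063322057943902025, 0.0019072216158425132]) @ [[0.62, 0.78, -0.09], [-0.06, 0.16, 0.98], [0.79, -0.6, 0.15]]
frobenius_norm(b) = 0.08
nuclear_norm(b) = 0.09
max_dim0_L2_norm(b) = 0.06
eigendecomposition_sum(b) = [[-0.00, -0.00, -0.0], [-0.00, -0.00, -0.00], [0.02, 0.01, -0.01]] + [[-0.01, -0.01, 0.0], [0.03, 0.04, 0.00], [0.03, 0.04, 0.0]] + [[-0.00, -0.00, -0.0], [0.00, 0.0, -0.0], [-0.00, -0.0, -0.0]]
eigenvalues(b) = [-0.01, 0.03, -0.0]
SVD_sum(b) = [[-0.01, -0.01, 0.00], [0.03, 0.04, -0.00], [0.04, 0.05, -0.01]] + [[0.00, -0.0, -0.0],[-0.0, 0.0, 0.00],[0.00, -0.0, -0.00]] + [[-0.0, 0.0, -0.0], [-0.0, 0.00, -0.0], [-0.00, 0.00, -0.00]]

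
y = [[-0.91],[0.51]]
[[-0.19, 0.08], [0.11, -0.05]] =y @ [[0.21,-0.09]]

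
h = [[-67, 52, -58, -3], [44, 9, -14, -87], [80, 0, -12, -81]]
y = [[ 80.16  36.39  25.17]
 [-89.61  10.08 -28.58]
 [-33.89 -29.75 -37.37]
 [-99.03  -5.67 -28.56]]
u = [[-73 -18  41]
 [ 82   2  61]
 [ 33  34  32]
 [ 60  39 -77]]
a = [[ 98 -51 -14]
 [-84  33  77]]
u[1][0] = 82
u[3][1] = 39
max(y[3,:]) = -5.67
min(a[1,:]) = -84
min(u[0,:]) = -73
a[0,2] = -14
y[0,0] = 80.16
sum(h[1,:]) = -48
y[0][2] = 25.17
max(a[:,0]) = 98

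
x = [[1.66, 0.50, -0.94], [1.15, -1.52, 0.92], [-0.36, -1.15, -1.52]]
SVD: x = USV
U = [[-0.39,0.65,-0.66], [-0.92,-0.31,0.24], [-0.05,0.70,0.72]]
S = [2.14, 2.01, 1.87]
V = [[-0.79, 0.59, -0.19], [0.23, -0.00, -0.97], [-0.57, -0.81, -0.13]]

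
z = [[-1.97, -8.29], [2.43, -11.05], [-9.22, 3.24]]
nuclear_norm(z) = 23.67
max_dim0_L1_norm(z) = 22.58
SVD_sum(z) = [[2.30,-6.85], [3.59,-10.66], [-1.92,5.7]] + [[-4.27, -1.44], [-1.16, -0.39], [-7.3, -2.46]]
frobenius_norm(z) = 17.21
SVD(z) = [[-0.49, 0.5], [-0.77, 0.14], [0.41, 0.86]] @ diag([14.659738904398447, 9.01168437390406]) @ [[-0.32, 0.95],[-0.95, -0.32]]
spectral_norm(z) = 14.66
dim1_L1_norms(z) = [10.26, 13.48, 12.46]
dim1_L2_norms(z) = [8.52, 11.31, 9.77]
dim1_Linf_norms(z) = [8.29, 11.05, 9.22]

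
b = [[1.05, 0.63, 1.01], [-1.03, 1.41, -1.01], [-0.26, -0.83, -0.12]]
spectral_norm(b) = 2.18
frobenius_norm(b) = 2.71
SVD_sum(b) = [[0.62, -0.47, 0.61],[-1.22, 0.91, -1.2],[0.1, -0.07, 0.09]] + [[0.45, 1.09, 0.37], [0.21, 0.50, 0.17], [-0.31, -0.76, -0.26]] + [[-0.02, 0.00, 0.02], [-0.02, 0.00, 0.02], [-0.04, 0.0, 0.05]]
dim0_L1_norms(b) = [2.34, 2.87, 2.14]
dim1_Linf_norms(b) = [1.05, 1.41, 0.83]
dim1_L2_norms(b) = [1.59, 2.02, 0.88]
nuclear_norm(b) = 3.87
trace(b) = 2.34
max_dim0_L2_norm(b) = 1.75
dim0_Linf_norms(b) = [1.05, 1.41, 1.01]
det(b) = 0.26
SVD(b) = [[-0.45, -0.77, 0.45], [0.89, -0.35, 0.3], [-0.07, 0.53, 0.84]] @ diag([2.1796721993777606, 1.613356236055396, 0.07490499877101434]) @ [[-0.63, 0.47, -0.62], [-0.36, -0.88, -0.3], [-0.69, 0.03, 0.73]]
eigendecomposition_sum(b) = [[(-0.3+0j), (0.27+0j), (-0.32+0j)], [-1.42+0.00j, (1.25+0j), -1.50+0.00j], [0.70-0.00j, (-0.61-0j), (0.73-0j)]] + [[(0.68-0.58j), 0.18-0.32j, (0.66-0.91j)],[(0.19+0.01j), 0.08-0.02j, 0.24-0.05j],[(-0.48+0.56j), (-0.11+0.29j), (-0.43+0.83j)]] + [[(0.68+0.58j), 0.18+0.32j, (0.66+0.91j)], [0.19-0.01j, (0.08+0.02j), (0.24+0.05j)], [-0.48-0.56j, -0.11-0.29j, (-0.43-0.83j)]]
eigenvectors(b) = [[(0.19+0j), (0.76+0j), 0.76-0.00j], [0.88+0.00j, 0.12+0.11j, (0.12-0.11j)], [(-0.43+0j), (-0.62+0.1j), (-0.62-0.1j)]]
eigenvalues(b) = [(1.69+0j), (0.33+0.22j), (0.33-0.22j)]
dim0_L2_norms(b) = [1.49, 1.75, 1.43]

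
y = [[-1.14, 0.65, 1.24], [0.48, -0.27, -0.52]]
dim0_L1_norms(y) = [1.62, 0.92, 1.76]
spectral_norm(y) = 1.96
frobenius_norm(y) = 1.96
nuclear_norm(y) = 1.96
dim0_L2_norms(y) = [1.24, 0.7, 1.34]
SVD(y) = [[-0.92, 0.39], [0.39, 0.92]] @ diag([1.957904804754397, 0.00296235035836061]) @ [[0.63,-0.36,-0.69], [0.54,0.84,0.06]]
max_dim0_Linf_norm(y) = 1.24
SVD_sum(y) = [[-1.14, 0.65, 1.24], [0.48, -0.27, -0.52]] + [[0.00, 0.0, 0.0], [0.0, 0.0, 0.00]]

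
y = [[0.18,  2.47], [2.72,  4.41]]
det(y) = -5.925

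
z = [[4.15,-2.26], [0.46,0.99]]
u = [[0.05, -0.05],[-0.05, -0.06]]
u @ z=[[0.18,  -0.16],  [-0.24,  0.05]]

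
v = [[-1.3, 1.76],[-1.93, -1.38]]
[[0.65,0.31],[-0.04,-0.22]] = v@[[-0.16, -0.01], [0.25, 0.17]]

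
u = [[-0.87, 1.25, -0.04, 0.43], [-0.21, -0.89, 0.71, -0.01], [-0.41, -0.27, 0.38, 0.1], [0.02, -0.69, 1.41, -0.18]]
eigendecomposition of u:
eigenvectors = [[(-0.87+0j), -0.47-0.13j, -0.47+0.13j, 0.07+0.00j], [(0.03+0j), -0.21j, 0.21j, -0.30+0.00j], [(-0.26+0j), (-0.05-0.28j), -0.05+0.28j, -0.22+0.00j], [(0.42+0j), -0.79+0.00j, -0.79-0.00j, 0.93+0.00j]]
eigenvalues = [(-1.13+0j), (-0.07+0.32j), (-0.07-0.32j), (-0.29+0j)]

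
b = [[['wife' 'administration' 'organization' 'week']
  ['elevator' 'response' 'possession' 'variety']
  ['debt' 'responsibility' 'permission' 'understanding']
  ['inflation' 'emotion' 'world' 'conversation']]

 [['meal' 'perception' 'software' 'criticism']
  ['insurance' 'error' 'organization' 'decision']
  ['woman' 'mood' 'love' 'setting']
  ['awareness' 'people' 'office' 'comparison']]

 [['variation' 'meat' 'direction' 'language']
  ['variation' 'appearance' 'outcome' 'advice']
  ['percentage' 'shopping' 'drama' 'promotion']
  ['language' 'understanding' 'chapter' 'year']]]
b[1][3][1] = 'people'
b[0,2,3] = 'understanding'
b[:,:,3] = [['week', 'variety', 'understanding', 'conversation'], ['criticism', 'decision', 'setting', 'comparison'], ['language', 'advice', 'promotion', 'year']]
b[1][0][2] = 'software'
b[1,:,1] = ['perception', 'error', 'mood', 'people']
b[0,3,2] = 'world'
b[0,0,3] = 'week'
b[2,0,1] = 'meat'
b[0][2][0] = 'debt'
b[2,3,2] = 'chapter'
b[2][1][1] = 'appearance'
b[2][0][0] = 'variation'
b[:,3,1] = ['emotion', 'people', 'understanding']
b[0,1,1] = 'response'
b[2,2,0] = 'percentage'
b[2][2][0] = 'percentage'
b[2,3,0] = 'language'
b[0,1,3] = 'variety'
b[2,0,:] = ['variation', 'meat', 'direction', 'language']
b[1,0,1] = 'perception'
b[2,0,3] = 'language'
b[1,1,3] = 'decision'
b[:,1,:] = [['elevator', 'response', 'possession', 'variety'], ['insurance', 'error', 'organization', 'decision'], ['variation', 'appearance', 'outcome', 'advice']]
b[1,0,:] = ['meal', 'perception', 'software', 'criticism']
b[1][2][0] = 'woman'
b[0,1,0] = 'elevator'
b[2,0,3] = 'language'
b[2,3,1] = 'understanding'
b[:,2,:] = [['debt', 'responsibility', 'permission', 'understanding'], ['woman', 'mood', 'love', 'setting'], ['percentage', 'shopping', 'drama', 'promotion']]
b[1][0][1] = 'perception'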